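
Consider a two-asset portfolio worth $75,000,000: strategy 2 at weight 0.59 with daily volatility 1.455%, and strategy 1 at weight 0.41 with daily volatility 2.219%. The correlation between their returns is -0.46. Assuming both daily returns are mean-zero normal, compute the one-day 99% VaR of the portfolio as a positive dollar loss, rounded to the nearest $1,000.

$1,605,000

σ_p² = 0.59²·1.455² + 0.41²·2.219² + 2·-0.46·0.59·0.41·1.455·2.219 = 0.8461 (%²).
σ_p = √0.8461 = 0.920%.
At 99%, z = 2.326.
VaR = 2.326 × 0.920% = 2.140%; on $75,000,000 that is $1,605,000.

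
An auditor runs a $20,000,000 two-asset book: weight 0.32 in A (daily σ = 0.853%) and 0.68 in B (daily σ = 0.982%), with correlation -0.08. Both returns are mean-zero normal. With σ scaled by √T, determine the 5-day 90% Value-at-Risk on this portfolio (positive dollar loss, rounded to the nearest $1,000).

σ_p = √(0.32²·0.853² + 0.68²·0.982² + 2·-0.08·0.32·0.68·0.853·0.982) = 0.701%.
σ_{5d} = 0.701% × √5 = 1.567%.
z(90%) = 1.282.
VaR = 1.282 × 1.567% = 2.009%; on $20,000,000 that is $401,800.

$402,000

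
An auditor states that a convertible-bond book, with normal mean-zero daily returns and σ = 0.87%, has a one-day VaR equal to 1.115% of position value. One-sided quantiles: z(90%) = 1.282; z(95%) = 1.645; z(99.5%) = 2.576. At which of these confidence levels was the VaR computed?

Implied z = VaR/σ = 1.115 / 0.87 = 1.282.
This matches z(90%) = 1.282.

90%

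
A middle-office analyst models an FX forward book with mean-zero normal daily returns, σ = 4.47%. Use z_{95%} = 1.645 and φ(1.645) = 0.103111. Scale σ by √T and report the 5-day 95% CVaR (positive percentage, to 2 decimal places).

σ_{5d} = 4.47% × √5 = 9.995%.
ES multiplier = φ(z)/(1−α) = 0.103111/0.05 = 2.062.
ES = 9.995% × 2.062 = 20.610%.

20.61%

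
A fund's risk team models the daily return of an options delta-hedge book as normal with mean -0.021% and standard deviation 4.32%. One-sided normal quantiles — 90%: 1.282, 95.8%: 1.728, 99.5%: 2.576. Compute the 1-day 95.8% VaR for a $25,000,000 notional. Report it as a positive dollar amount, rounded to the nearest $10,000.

VaR = −μ + z·σ = −(-0.021%) + 1.728 × 4.32% = 7.486%.
On $25,000,000: 0.07486 × $25,000,000 = $1,871,500.

$1,870,000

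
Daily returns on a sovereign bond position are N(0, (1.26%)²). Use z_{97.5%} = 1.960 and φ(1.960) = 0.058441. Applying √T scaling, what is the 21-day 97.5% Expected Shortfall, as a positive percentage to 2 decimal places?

σ_{21d} = 1.26% × √21 = 5.774%.
ES multiplier = φ(z)/(1−α) = 0.058441/0.025 = 2.338.
ES = 5.774% × 2.338 = 13.500%.

13.50%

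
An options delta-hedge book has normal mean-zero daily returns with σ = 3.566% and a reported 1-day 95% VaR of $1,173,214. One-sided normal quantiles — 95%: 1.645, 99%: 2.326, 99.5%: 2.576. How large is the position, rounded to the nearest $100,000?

VaR as a fraction of value: z·σ = 1.645 × 3.566% = 5.86607%.
Position = $1,173,214 / 0.0586607 = $20,000,000.

$20,000,000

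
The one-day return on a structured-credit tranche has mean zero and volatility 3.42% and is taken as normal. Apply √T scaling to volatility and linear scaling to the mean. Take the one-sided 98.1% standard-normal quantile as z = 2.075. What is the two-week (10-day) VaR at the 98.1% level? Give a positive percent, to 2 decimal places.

22.44%

σ_{10d} = 3.42% × √10 = 10.815%.
VaR = 2.075 × 10.815% = 22.441%.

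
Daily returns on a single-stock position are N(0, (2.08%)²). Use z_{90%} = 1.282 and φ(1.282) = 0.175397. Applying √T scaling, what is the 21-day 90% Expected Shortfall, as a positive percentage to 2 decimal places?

σ_{21d} = 2.08% × √21 = 9.532%.
ES multiplier = φ(z)/(1−α) = 0.175397/0.1 = 1.754.
ES = 9.532% × 1.754 = 16.719%.

16.72%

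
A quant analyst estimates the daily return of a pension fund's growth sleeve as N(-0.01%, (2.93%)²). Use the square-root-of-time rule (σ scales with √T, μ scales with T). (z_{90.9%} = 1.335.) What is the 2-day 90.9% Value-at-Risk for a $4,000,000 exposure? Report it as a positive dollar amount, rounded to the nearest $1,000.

$222,000

σ_{2d} = 2.93% × √2 = 4.144%; μ_{2d} = 2 × -0.01% = -0.020%.
VaR = −(-0.020%) + 1.335 × 4.144% = 5.552%.
On $4,000,000: 0.05552 × $4,000,000 = $222,080.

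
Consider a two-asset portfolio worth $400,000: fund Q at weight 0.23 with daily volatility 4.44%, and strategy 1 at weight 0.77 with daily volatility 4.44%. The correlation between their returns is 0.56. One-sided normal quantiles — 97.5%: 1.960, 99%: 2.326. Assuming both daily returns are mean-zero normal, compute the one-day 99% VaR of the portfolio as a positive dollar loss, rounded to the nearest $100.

σ_p² = 0.23²·4.44² + 0.77²·4.44² + 2·0.56·0.23·0.77·4.44·4.44 = 16.6413 (%²).
σ_p = √16.6413 = 4.079%.
VaR = 2.326 × 4.079% = 9.488%; on $400,000 that is $37,952.

$38,000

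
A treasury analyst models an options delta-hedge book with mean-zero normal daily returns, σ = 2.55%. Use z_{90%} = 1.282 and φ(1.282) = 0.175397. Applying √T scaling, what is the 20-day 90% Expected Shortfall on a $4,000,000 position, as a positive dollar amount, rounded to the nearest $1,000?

$800,000

σ_{20d} = 2.55% × √20 = 11.404%.
ES multiplier = φ(z)/(1−α) = 0.175397/0.1 = 1.754.
ES = 11.404% × 1.754 = 20.003%; on $4,000,000: $800,120.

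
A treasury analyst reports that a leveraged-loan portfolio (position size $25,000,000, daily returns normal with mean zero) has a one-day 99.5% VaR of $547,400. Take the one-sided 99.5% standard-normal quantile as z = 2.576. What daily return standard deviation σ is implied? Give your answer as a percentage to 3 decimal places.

0.850%

VaR as a fraction: $547,400 / $25,000,000 = 2.190%.
σ = VaR / z = 2.190% / 2.576 = 0.850%.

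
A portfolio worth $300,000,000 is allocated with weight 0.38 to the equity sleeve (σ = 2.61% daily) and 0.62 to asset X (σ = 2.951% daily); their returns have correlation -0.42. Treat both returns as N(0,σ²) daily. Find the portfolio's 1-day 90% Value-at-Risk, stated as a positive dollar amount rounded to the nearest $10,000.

σ_p² = 0.38²·2.61² + 0.62²·2.951² + 2·-0.42·0.38·0.62·2.61·2.951 = 2.8069 (%²).
σ_p = √2.8069 = 1.675%.
At 90%, z = 1.282.
VaR = 1.282 × 1.675% = 2.147%; on $300,000,000 that is $6,441,000.

$6,440,000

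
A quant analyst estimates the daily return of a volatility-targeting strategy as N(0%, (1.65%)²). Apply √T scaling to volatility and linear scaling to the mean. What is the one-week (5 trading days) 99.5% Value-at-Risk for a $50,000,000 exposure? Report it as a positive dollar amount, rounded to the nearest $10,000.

At 99.5%, z = 2.576.
σ_{5d} = 1.65% × √5 = 3.690%.
VaR = 2.576 × 3.690% = 9.505%.
On $50,000,000: 0.09505 × $50,000,000 = $4,752,500.

$4,750,000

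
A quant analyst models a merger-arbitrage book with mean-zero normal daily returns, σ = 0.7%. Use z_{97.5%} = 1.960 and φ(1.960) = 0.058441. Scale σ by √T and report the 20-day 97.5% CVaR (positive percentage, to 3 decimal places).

7.318%

σ_{20d} = 0.7% × √20 = 3.130%.
ES multiplier = φ(z)/(1−α) = 0.058441/0.025 = 2.338.
ES = 3.130% × 2.338 = 7.318%.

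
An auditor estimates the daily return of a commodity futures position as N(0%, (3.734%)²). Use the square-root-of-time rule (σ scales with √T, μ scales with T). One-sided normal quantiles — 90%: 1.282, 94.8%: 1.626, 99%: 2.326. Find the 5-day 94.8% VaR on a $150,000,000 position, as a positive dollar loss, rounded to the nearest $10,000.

σ_{5d} = 3.734% × √5 = 8.349%.
VaR = 1.626 × 8.349% = 13.575%.
On $150,000,000: 0.13575 × $150,000,000 = $20,362,500.

$20,360,000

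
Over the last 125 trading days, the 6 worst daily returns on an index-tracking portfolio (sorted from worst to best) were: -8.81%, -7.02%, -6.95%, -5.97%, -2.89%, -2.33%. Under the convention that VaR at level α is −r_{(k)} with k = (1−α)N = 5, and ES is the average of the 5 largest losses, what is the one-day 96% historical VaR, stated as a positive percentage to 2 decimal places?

k = 5; the 5th lowest return is -2.89%, so VaR = 2.89%.

2.89%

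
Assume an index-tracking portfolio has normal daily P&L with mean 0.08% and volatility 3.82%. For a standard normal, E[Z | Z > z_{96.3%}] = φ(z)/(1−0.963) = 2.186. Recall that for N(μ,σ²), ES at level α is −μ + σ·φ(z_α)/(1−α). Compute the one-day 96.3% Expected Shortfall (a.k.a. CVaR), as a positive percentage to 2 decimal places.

ES = −(0.08%) + 3.82% × 2.186 = 8.271%.

8.27%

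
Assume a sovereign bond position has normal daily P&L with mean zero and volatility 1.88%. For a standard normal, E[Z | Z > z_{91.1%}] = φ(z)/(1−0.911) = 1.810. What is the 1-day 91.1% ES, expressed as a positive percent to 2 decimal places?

3.40%

ES = 1.88% × 1.810 = 3.403%.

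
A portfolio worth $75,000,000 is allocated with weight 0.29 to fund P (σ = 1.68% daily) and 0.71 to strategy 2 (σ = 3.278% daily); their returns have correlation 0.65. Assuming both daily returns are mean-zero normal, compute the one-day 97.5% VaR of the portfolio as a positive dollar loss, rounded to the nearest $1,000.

σ_p² = 0.29²·1.68² + 0.71²·3.278² + 2·0.65·0.29·0.71·1.68·3.278 = 7.1281 (%²).
σ_p = √7.1281 = 2.670%.
At 97.5%, z = 1.960.
VaR = 1.960 × 2.670% = 5.233%; on $75,000,000 that is $3,924,750.

$3,925,000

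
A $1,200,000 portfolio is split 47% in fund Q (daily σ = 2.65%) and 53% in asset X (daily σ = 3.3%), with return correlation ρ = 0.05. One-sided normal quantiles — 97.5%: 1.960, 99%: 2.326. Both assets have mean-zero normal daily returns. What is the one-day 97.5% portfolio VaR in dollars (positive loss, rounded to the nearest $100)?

$51,700

σ_p² = 0.47²·2.65² + 0.53²·3.3² + 2·0.05·0.47·0.53·2.65·3.3 = 4.8281 (%²).
σ_p = √4.8281 = 2.197%.
VaR = 1.960 × 2.197% = 4.306%; on $1,200,000 that is $51,672.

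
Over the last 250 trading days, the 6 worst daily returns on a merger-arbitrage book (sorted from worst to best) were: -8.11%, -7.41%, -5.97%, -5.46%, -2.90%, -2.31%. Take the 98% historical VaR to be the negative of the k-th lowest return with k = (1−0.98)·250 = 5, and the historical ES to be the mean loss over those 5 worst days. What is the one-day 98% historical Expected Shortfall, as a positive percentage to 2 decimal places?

5.97%

The 5 worst returns sum to -29.85%.
ES = −(-29.85%) / 5 = 5.97%.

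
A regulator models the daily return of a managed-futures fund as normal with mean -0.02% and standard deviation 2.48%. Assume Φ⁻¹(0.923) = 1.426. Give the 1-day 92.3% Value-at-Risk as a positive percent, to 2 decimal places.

3.56%

VaR = −μ + z·σ = −(-0.02%) + 1.426 × 2.48% = 3.556%.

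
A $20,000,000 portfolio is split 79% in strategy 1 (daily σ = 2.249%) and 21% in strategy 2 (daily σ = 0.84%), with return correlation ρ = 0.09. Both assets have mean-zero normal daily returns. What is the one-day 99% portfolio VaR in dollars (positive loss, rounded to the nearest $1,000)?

σ_p² = 0.79²·2.249² + 0.21²·0.84² + 2·0.09·0.79·0.21·2.249·0.84 = 3.2442 (%²).
σ_p = √3.2442 = 1.801%.
At 99%, z = 2.326.
VaR = 2.326 × 1.801% = 4.189%; on $20,000,000 that is $837,800.

$838,000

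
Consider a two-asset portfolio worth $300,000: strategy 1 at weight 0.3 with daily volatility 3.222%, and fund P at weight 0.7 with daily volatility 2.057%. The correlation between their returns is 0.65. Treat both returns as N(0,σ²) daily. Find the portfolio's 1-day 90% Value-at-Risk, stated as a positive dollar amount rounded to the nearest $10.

$8,440

σ_p² = 0.3²·3.222² + 0.7²·2.057² + 2·0.65·0.3·0.7·3.222·2.057 = 4.8170 (%²).
σ_p = √4.8170 = 2.195%.
At 90%, z = 1.282.
VaR = 1.282 × 2.195% = 2.814%; on $300,000 that is $8,442.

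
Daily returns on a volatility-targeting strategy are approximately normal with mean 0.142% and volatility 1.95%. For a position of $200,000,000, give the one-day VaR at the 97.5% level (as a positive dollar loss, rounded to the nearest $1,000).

$7,360,000

At 97.5% one-sided, z = 1.960.
VaR = −μ + z·σ = −(0.142%) + 1.960 × 1.95% = 3.680%.
On $200,000,000: 0.03680 × $200,000,000 = $7,360,000.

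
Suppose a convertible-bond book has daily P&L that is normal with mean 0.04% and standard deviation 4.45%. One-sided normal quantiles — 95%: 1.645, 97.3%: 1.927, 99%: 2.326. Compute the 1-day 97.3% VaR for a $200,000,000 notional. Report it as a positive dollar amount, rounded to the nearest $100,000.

$17,100,000

VaR = −μ + z·σ = −(0.04%) + 1.927 × 4.45% = 8.535%.
On $200,000,000: 0.08535 × $200,000,000 = $17,070,000.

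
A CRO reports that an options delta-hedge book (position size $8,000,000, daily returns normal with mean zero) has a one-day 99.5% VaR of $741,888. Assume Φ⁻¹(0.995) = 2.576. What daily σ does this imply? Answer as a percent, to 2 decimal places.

3.60%

VaR as a fraction: $741,888 / $8,000,000 = 9.274%.
σ = VaR / z = 9.274% / 2.576 = 3.600%.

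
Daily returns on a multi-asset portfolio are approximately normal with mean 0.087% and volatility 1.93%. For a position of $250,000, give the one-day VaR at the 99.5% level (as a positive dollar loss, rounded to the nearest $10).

At 99.5% one-sided, z = 2.576.
VaR = −μ + z·σ = −(0.087%) + 2.576 × 1.93% = 4.885%.
On $250,000: 0.04885 × $250,000 = $12,212.

$12,210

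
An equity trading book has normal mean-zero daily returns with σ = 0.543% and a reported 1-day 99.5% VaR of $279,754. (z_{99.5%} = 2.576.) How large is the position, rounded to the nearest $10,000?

VaR as a fraction of value: z·σ = 2.576 × 0.543% = 1.39877%.
Position = $279,754 / 0.0139877 = $20,000,029.

$20,000,000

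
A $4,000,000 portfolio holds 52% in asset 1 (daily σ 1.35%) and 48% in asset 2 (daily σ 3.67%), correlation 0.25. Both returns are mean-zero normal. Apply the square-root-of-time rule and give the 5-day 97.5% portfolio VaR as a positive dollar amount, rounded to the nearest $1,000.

$360,000

σ_p = √(0.52²·1.35² + 0.48²·3.67² + 2·0.25·0.52·0.48·1.35·3.67) = 2.053%.
σ_{5d} = 2.053% × √5 = 4.591%.
z(97.5%) = 1.960.
VaR = 1.960 × 4.591% = 8.998%; on $4,000,000 that is $359,920.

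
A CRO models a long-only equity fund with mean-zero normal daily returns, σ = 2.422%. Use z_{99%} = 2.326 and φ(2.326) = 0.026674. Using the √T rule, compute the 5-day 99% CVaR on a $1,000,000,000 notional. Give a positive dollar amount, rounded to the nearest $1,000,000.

$144,000,000

σ_{5d} = 2.422% × √5 = 5.416%.
ES multiplier = φ(z)/(1−α) = 0.026674/0.01 = 2.667.
ES = 5.416% × 2.667 = 14.444%; on $1,000,000,000: $144,440,000.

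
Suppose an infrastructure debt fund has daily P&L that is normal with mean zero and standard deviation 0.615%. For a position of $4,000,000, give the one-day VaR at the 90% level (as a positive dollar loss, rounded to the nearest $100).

At 90% one-sided, z = 1.282.
VaR = z·σ = 1.282 × 0.615% = 0.788%.
On $4,000,000: 0.00788 × $4,000,000 = $31,520.

$31,500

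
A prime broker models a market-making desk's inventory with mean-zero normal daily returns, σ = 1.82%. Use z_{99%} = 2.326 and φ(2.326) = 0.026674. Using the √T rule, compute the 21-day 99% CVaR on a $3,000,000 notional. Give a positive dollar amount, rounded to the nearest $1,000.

σ_{21d} = 1.82% × √21 = 8.340%.
ES multiplier = φ(z)/(1−α) = 0.026674/0.01 = 2.667.
ES = 8.340% × 2.667 = 22.243%; on $3,000,000: $667,290.

$667,000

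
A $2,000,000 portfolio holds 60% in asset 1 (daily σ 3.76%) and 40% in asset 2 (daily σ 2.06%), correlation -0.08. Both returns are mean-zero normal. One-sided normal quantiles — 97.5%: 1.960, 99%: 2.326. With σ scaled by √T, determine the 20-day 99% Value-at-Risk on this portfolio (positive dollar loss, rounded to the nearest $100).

σ_p = √(0.6²·3.76² + 0.4²·2.06² + 2·-0.08·0.6·0.4·3.76·2.06) = 2.339%.
σ_{20d} = 2.339% × √20 = 10.460%.
VaR = 2.326 × 10.460% = 24.330%; on $2,000,000 that is $486,600.

$486,600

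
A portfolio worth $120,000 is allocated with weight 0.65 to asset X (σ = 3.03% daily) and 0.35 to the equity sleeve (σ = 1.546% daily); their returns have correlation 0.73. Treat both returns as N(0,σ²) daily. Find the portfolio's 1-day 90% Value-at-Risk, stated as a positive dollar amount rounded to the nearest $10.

σ_p² = 0.65²·3.03² + 0.35²·1.546² + 2·0.73·0.65·0.35·3.03·1.546 = 5.7276 (%²).
σ_p = √5.7276 = 2.393%.
At 90%, z = 1.282.
VaR = 1.282 × 2.393% = 3.068%; on $120,000 that is $3,682.

$3,680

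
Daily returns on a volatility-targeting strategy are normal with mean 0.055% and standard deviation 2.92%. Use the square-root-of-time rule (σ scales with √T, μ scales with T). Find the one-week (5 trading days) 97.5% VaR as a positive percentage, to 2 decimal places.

At 97.5%, z = 1.960.
σ_{5d} = 2.92% × √5 = 6.529%; μ_{5d} = 5 × 0.055% = 0.275%.
VaR = −(0.275%) + 1.960 × 6.529% = 12.522%.

12.52%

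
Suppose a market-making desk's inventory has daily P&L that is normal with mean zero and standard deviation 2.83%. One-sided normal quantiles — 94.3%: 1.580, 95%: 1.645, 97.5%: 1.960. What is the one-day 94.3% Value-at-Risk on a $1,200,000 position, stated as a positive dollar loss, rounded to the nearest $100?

$53,700

VaR = z·σ = 1.580 × 2.83% = 4.471%.
On $1,200,000: 0.04471 × $1,200,000 = $53,652.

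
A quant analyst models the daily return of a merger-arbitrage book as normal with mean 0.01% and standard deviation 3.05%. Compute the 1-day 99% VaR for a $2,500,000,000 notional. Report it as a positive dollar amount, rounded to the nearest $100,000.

$177,100,000

At 99% one-sided, z = 2.326.
VaR = −μ + z·σ = −(0.01%) + 2.326 × 3.05% = 7.084%.
On $2,500,000,000: 0.07084 × $2,500,000,000 = $177,100,000.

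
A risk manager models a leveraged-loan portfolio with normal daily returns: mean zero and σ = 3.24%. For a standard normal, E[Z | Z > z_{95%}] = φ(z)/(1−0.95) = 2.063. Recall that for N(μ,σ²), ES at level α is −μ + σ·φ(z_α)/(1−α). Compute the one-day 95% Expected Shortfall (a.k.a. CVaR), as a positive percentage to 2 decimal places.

6.68%

ES = 3.24% × 2.063 = 6.684%.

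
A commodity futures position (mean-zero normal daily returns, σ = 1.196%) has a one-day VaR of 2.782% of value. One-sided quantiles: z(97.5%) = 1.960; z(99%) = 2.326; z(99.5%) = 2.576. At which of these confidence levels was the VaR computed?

99%

Implied z = VaR/σ = 2.782 / 1.196 = 2.326.
This matches z(99%) = 2.326.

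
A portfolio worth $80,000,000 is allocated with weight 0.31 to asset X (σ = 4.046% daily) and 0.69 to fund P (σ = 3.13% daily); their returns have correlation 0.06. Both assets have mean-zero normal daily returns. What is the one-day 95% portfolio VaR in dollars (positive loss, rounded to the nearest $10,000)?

σ_p² = 0.31²·4.046² + 0.69²·3.13² + 2·0.06·0.31·0.69·4.046·3.13 = 6.5625 (%²).
σ_p = √6.5625 = 2.562%.
At 95%, z = 1.645.
VaR = 1.645 × 2.562% = 4.214%; on $80,000,000 that is $3,371,200.

$3,370,000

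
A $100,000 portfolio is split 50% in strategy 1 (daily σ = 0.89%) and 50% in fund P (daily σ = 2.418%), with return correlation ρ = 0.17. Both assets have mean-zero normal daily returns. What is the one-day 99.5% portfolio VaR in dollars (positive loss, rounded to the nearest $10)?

$3,500

σ_p² = 0.5²·0.89² + 0.5²·2.418² + 2·0.17·0.5·0.5·0.89·2.418 = 1.8426 (%²).
σ_p = √1.8426 = 1.357%.
At 99.5%, z = 2.576.
VaR = 2.576 × 1.357% = 3.496%; on $100,000 that is $3,496.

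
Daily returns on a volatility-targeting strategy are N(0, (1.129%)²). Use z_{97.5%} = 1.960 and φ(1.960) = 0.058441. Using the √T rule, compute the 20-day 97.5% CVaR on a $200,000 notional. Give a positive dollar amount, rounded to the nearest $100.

σ_{20d} = 1.129% × √20 = 5.049%.
ES multiplier = φ(z)/(1−α) = 0.058441/0.025 = 2.338.
ES = 5.049% × 2.338 = 11.805%; on $200,000: $23,610.

$23,600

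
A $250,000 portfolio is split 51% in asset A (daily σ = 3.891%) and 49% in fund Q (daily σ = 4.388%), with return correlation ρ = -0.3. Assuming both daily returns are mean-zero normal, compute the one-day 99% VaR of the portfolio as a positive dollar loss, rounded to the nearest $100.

$14,200

σ_p² = 0.51²·3.891² + 0.49²·4.388² + 2·-0.3·0.51·0.49·3.891·4.388 = 6.0009 (%²).
σ_p = √6.0009 = 2.450%.
At 99%, z = 2.326.
VaR = 2.326 × 2.450% = 5.699%; on $250,000 that is $14,248.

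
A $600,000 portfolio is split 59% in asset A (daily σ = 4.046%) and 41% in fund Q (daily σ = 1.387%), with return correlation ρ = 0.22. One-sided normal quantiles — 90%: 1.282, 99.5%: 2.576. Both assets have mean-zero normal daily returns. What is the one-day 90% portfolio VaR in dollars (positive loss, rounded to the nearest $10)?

σ_p² = 0.59²·4.046² + 0.41²·1.387² + 2·0.22·0.59·0.41·4.046·1.387 = 6.6191 (%²).
σ_p = √6.6191 = 2.573%.
VaR = 1.282 × 2.573% = 3.299%; on $600,000 that is $19,794.

$19,790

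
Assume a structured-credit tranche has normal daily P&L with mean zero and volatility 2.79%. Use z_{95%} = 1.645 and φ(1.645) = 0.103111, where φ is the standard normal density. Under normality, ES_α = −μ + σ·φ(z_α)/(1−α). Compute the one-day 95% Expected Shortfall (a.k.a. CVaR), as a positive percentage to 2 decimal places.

5.75%

Tail multiplier: φ(z)/(1−α) = 0.103111 / 0.05 = 2.062.
ES = 2.79% × 2.062 = 5.753%.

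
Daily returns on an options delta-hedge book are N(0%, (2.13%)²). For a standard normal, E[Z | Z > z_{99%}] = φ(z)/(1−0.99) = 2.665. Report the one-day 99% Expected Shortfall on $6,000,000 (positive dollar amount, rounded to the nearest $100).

$340,600

ES = 2.13% × 2.665 = 5.676%.
On $6,000,000: 0.05676 × $6,000,000 = $340,560.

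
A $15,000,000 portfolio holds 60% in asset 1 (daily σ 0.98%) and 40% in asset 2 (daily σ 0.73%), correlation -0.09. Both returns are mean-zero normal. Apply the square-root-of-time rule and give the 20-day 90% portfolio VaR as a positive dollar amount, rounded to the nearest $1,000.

σ_p = √(0.6²·0.98² + 0.4²·0.73² + 2·-0.09·0.6·0.4·0.98·0.73) = 0.633%.
σ_{20d} = 0.633% × √20 = 2.831%.
z(90%) = 1.282.
VaR = 1.282 × 2.831% = 3.629%; on $15,000,000 that is $544,350.

$544,000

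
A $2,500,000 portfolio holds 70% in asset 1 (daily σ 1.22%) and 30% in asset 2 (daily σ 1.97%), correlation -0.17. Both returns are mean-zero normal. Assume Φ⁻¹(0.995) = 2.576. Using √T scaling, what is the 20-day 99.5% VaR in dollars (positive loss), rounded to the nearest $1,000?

σ_p = √(0.7²·1.22² + 0.3²·1.97² + 2·-0.17·0.7·0.3·1.22·1.97) = 0.952%.
σ_{20d} = 0.952% × √20 = 4.257%.
VaR = 2.576 × 4.257% = 10.966%; on $2,500,000 that is $274,150.

$274,000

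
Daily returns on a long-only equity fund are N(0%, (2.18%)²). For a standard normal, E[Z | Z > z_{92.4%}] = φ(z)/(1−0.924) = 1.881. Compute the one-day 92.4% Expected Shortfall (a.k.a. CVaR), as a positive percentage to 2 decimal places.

ES = 2.18% × 1.881 = 4.101%.

4.10%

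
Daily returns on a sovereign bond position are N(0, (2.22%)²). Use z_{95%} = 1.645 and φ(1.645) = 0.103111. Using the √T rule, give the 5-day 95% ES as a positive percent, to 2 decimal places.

10.24%

σ_{5d} = 2.22% × √5 = 4.964%.
ES multiplier = φ(z)/(1−α) = 0.103111/0.05 = 2.062.
ES = 4.964% × 2.062 = 10.236%.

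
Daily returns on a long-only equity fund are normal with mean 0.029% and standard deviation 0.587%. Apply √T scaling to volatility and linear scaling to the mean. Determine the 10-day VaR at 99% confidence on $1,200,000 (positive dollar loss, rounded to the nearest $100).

At 99%, z = 2.326.
σ_{10d} = 0.587% × √10 = 1.856%; μ_{10d} = 10 × 0.029% = 0.290%.
VaR = −(0.290%) + 2.326 × 1.856% = 4.027%.
On $1,200,000: 0.04027 × $1,200,000 = $48,324.

$48,300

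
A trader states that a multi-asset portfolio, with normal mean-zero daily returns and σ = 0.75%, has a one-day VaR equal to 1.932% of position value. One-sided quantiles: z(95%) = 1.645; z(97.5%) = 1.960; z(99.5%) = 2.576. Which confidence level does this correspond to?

Implied z = VaR/σ = 1.932 / 0.75 = 2.576.
This matches z(99.5%) = 2.576.

99.5%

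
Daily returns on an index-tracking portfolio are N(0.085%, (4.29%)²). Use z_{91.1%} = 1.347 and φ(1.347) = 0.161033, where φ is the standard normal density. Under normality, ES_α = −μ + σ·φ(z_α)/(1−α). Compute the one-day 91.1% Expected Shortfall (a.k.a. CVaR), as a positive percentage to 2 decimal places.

Tail multiplier: φ(z)/(1−α) = 0.161033 / 0.089 = 1.809.
ES = −(0.085%) + 4.29% × 1.809 = 7.676%.

7.68%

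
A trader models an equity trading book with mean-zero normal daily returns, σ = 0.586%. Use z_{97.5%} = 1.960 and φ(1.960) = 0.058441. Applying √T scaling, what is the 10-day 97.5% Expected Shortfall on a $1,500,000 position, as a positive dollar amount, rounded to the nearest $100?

σ_{10d} = 0.586% × √10 = 1.853%.
ES multiplier = φ(z)/(1−α) = 0.058441/0.025 = 2.338.
ES = 1.853% × 2.338 = 4.332%; on $1,500,000: $64,980.

$65,000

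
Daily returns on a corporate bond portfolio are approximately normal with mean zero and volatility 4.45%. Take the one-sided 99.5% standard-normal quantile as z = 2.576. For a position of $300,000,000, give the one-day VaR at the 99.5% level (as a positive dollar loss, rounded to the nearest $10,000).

VaR = z·σ = 2.576 × 4.45% = 11.463%.
On $300,000,000: 0.11463 × $300,000,000 = $34,389,000.

$34,390,000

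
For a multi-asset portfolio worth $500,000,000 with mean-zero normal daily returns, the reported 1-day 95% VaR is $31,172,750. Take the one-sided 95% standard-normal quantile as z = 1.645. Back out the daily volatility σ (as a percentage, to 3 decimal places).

3.790%

VaR as a fraction: $31,172,750 / $500,000,000 = 6.235%.
σ = VaR / z = 6.235% / 1.645 = 3.790%.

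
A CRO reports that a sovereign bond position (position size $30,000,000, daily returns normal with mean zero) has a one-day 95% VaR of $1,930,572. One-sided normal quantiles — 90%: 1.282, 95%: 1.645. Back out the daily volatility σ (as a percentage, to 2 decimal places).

VaR as a fraction: $1,930,572 / $30,000,000 = 6.435%.
σ = VaR / z = 6.435% / 1.645 = 3.912%.

3.91%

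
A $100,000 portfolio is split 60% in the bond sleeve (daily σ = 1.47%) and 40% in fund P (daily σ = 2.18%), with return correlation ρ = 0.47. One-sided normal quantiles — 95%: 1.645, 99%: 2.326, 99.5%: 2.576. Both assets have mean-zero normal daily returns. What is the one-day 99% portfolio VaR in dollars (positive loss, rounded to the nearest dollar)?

σ_p² = 0.6²·1.47² + 0.4²·2.18² + 2·0.47·0.6·0.4·1.47·2.18 = 2.2613 (%²).
σ_p = √2.2613 = 1.504%.
VaR = 2.326 × 1.504% = 3.498%; on $100,000 that is $3,498.

$3,498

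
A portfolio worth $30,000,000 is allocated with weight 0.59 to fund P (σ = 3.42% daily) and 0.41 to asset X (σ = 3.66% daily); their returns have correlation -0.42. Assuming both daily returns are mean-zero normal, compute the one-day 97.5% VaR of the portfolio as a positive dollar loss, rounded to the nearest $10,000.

$1,140,000

σ_p² = 0.59²·3.42² + 0.41²·3.66² + 2·-0.42·0.59·0.41·3.42·3.66 = 3.7799 (%²).
σ_p = √3.7799 = 1.944%.
At 97.5%, z = 1.960.
VaR = 1.960 × 1.944% = 3.810%; on $30,000,000 that is $1,143,000.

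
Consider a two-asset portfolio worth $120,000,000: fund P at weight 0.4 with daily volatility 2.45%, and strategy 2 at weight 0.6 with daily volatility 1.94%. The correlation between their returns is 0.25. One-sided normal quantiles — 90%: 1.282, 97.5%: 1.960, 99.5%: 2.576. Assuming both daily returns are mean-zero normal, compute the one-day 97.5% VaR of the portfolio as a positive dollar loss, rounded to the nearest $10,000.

$4,000,000

σ_p² = 0.4²·2.45² + 0.6²·1.94² + 2·0.25·0.4·0.6·2.45·1.94 = 2.8857 (%²).
σ_p = √2.8857 = 1.699%.
VaR = 1.960 × 1.699% = 3.330%; on $120,000,000 that is $3,996,000.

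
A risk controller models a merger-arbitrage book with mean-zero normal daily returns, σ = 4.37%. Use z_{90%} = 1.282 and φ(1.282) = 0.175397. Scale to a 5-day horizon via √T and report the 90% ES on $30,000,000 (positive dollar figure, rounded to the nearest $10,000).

$5,140,000

σ_{5d} = 4.37% × √5 = 9.772%.
ES multiplier = φ(z)/(1−α) = 0.175397/0.1 = 1.754.
ES = 9.772% × 1.754 = 17.140%; on $30,000,000: $5,142,000.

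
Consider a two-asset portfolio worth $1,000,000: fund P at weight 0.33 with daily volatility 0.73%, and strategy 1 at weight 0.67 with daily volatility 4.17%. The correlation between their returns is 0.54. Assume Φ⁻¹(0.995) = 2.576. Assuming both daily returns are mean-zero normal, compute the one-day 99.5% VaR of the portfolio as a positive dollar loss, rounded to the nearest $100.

$75,500

σ_p² = 0.33²·0.73² + 0.67²·4.17² + 2·0.54·0.33·0.67·0.73·4.17 = 8.5908 (%²).
σ_p = √8.5908 = 2.931%.
VaR = 2.576 × 2.931% = 7.550%; on $1,000,000 that is $75,500.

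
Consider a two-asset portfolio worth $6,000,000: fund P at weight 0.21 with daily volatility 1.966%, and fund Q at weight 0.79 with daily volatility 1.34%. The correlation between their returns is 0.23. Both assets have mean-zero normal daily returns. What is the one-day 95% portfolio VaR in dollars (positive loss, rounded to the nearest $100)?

σ_p² = 0.21²·1.966² + 0.79²·1.34² + 2·0.23·0.21·0.79·1.966·1.34 = 1.4921 (%²).
σ_p = √1.4921 = 1.222%.
At 95%, z = 1.645.
VaR = 1.645 × 1.222% = 2.010%; on $6,000,000 that is $120,600.

$120,600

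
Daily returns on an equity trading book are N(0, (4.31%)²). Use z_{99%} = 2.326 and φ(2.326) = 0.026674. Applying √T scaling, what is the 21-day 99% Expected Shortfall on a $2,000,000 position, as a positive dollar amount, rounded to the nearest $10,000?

σ_{21d} = 4.31% × √21 = 19.751%.
ES multiplier = φ(z)/(1−α) = 0.026674/0.01 = 2.667.
ES = 19.751% × 2.667 = 52.676%; on $2,000,000: $1,053,520.

$1,050,000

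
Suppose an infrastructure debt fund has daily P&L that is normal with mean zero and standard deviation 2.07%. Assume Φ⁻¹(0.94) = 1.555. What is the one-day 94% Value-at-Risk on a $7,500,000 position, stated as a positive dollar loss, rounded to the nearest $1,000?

$241,000

VaR = z·σ = 1.555 × 2.07% = 3.219%.
On $7,500,000: 0.03219 × $7,500,000 = $241,425.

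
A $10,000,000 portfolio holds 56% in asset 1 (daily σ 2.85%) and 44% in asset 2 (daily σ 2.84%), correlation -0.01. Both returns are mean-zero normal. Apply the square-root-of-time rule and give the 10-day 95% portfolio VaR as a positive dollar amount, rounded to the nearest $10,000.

σ_p = √(0.56²·2.85² + 0.44²·2.84² + 2·-0.01·0.56·0.44·2.85·2.84) = 2.017%.
σ_{10d} = 2.017% × √10 = 6.378%.
z(95%) = 1.645.
VaR = 1.645 × 6.378% = 10.492%; on $10,000,000 that is $1,049,200.

$1,050,000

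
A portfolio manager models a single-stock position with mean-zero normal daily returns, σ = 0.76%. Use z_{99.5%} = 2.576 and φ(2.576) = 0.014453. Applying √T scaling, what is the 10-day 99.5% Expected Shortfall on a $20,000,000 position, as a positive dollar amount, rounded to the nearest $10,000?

σ_{10d} = 0.76% × √10 = 2.403%.
ES multiplier = φ(z)/(1−α) = 0.014453/0.005 = 2.891.
ES = 2.403% × 2.891 = 6.947%; on $20,000,000: $1,389,400.

$1,390,000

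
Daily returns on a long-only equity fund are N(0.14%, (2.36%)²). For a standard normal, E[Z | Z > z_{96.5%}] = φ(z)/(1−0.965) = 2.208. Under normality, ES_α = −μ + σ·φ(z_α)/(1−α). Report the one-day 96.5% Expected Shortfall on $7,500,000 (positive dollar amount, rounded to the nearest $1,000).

ES = −(0.14%) + 2.36% × 2.208 = 5.071%.
On $7,500,000: 0.05071 × $7,500,000 = $380,325.

$380,000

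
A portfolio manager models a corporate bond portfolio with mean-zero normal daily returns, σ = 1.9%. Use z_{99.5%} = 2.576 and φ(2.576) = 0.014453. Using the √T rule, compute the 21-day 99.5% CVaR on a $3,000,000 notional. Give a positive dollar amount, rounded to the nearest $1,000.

$755,000

σ_{21d} = 1.9% × √21 = 8.707%.
ES multiplier = φ(z)/(1−α) = 0.014453/0.005 = 2.891.
ES = 8.707% × 2.891 = 25.172%; on $3,000,000: $755,160.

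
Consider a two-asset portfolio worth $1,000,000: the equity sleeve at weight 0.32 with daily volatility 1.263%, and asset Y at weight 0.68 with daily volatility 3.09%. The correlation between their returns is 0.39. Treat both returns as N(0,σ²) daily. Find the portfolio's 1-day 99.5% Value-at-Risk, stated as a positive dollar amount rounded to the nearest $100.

σ_p² = 0.32²·1.263² + 0.68²·3.09² + 2·0.39·0.32·0.68·1.263·3.09 = 5.2408 (%²).
σ_p = √5.2408 = 2.289%.
At 99.5%, z = 2.576.
VaR = 2.576 × 2.289% = 5.896%; on $1,000,000 that is $58,960.

$59,000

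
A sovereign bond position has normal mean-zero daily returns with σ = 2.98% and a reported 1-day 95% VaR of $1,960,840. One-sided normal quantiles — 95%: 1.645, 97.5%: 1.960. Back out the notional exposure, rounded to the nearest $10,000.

$40,000,000

VaR as a fraction of value: z·σ = 1.645 × 2.98% = 4.9021%.
Position = $1,960,840 / 0.049021 = $40,000,000.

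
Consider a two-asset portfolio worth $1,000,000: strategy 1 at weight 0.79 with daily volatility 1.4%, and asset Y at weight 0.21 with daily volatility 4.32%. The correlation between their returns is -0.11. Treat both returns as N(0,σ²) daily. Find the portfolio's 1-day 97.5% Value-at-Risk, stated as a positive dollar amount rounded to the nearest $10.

σ_p² = 0.79²·1.4² + 0.21²·4.32² + 2·-0.11·0.79·0.21·1.4·4.32 = 1.8255 (%²).
σ_p = √1.8255 = 1.351%.
At 97.5%, z = 1.960.
VaR = 1.960 × 1.351% = 2.648%; on $1,000,000 that is $26,480.

$26,480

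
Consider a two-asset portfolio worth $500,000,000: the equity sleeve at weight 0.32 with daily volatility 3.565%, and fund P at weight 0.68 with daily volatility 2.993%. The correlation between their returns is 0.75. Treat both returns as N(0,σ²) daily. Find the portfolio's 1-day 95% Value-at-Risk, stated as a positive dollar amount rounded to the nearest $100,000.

σ_p² = 0.32²·3.565² + 0.68²·2.993² + 2·0.75·0.32·0.68·3.565·2.993 = 8.9263 (%²).
σ_p = √8.9263 = 2.988%.
At 95%, z = 1.645.
VaR = 1.645 × 2.988% = 4.915%; on $500,000,000 that is $24,575,000.

$24,600,000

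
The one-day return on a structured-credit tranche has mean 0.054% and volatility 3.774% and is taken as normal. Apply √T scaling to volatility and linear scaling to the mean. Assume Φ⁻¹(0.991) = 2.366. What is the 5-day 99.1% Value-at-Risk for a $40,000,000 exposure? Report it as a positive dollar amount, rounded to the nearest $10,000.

$7,880,000

σ_{5d} = 3.774% × √5 = 8.439%; μ_{5d} = 5 × 0.054% = 0.270%.
VaR = −(0.270%) + 2.366 × 8.439% = 19.697%.
On $40,000,000: 0.19697 × $40,000,000 = $7,878,800.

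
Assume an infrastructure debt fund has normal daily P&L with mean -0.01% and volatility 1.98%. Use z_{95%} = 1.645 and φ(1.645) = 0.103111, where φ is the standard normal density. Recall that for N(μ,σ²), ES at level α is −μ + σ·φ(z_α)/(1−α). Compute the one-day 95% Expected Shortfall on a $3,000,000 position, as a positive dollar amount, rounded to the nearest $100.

Tail multiplier: φ(z)/(1−α) = 0.103111 / 0.05 = 2.062.
ES = −(-0.01%) + 1.98% × 2.062 = 4.093%.
On $3,000,000: 0.04093 × $3,000,000 = $122,790.

$122,800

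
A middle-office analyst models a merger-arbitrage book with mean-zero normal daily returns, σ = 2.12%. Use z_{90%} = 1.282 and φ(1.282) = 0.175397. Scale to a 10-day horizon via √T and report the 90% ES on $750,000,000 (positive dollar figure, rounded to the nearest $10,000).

σ_{10d} = 2.12% × √10 = 6.704%.
ES multiplier = φ(z)/(1−α) = 0.175397/0.1 = 1.754.
ES = 6.704% × 1.754 = 11.759%; on $750,000,000: $88,192,500.

$88,190,000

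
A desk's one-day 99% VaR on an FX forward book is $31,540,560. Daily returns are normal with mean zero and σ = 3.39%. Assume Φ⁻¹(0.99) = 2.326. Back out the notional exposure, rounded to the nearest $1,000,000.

$400,000,000

VaR as a fraction of value: z·σ = 2.326 × 3.39% = 7.88514%.
Position = $31,540,560 / 0.0788514 = $400,000,000.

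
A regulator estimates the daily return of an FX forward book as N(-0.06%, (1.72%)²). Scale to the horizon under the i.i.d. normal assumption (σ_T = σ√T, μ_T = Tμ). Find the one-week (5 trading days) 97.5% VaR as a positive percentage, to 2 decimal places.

At 97.5%, z = 1.960.
σ_{5d} = 1.72% × √5 = 3.846%; μ_{5d} = 5 × -0.06% = -0.300%.
VaR = −(-0.300%) + 1.960 × 3.846% = 7.838%.

7.84%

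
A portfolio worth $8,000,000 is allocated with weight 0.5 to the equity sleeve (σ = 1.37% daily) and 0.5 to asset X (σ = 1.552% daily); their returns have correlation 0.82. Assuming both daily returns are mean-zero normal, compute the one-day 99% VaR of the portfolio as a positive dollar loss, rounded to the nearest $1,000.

σ_p² = 0.5²·1.37² + 0.5²·1.552² + 2·0.82·0.5·0.5·1.37·1.552 = 1.9432 (%²).
σ_p = √1.9432 = 1.394%.
At 99%, z = 2.326.
VaR = 2.326 × 1.394% = 3.242%; on $8,000,000 that is $259,360.

$259,000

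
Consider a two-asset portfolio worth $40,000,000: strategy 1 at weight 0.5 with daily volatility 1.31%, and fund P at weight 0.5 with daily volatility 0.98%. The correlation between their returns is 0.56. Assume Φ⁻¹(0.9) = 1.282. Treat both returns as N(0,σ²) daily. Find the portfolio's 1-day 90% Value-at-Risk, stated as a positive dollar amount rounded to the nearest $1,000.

σ_p² = 0.5²·1.31² + 0.5²·0.98² + 2·0.56·0.5·0.5·1.31·0.98 = 1.0286 (%²).
σ_p = √1.0286 = 1.014%.
VaR = 1.282 × 1.014% = 1.300%; on $40,000,000 that is $520,000.

$520,000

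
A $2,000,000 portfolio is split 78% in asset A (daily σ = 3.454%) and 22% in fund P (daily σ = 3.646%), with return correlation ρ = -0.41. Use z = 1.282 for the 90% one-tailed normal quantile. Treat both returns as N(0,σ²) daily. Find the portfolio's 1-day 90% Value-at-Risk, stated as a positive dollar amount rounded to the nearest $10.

σ_p² = 0.78²·3.454² + 0.22²·3.646² + 2·-0.41·0.78·0.22·3.454·3.646 = 6.1297 (%²).
σ_p = √6.1297 = 2.476%.
VaR = 1.282 × 2.476% = 3.174%; on $2,000,000 that is $63,480.

$63,480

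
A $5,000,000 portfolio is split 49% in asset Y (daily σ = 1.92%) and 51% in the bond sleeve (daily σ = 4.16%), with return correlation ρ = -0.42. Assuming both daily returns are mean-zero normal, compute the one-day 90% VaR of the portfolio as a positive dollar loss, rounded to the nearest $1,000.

σ_p² = 0.49²·1.92² + 0.51²·4.16² + 2·-0.42·0.49·0.51·1.92·4.16 = 3.7097 (%²).
σ_p = √3.7097 = 1.926%.
At 90%, z = 1.282.
VaR = 1.282 × 1.926% = 2.469%; on $5,000,000 that is $123,450.

$123,000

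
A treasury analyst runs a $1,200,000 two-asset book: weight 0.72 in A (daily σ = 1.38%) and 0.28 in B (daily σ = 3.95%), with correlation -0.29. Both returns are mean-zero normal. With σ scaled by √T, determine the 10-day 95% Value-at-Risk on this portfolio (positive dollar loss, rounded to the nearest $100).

σ_p = √(0.72²·1.38² + 0.28²·3.95² + 2·-0.29·0.72·0.28·1.38·3.95) = 1.254%.
σ_{10d} = 1.254% × √10 = 3.965%.
z(95%) = 1.645.
VaR = 1.645 × 3.965% = 6.522%; on $1,200,000 that is $78,264.

$78,300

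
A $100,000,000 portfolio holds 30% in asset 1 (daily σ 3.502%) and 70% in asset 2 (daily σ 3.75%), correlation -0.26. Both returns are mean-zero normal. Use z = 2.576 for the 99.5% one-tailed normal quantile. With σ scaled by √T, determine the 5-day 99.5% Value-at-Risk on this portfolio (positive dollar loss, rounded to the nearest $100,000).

$14,800,000

σ_p = √(0.3²·3.502² + 0.7²·3.75² + 2·-0.26·0.3·0.7·3.502·3.75) = 2.561%.
σ_{5d} = 2.561% × √5 = 5.727%.
VaR = 2.576 × 5.727% = 14.753%; on $100,000,000 that is $14,753,000.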